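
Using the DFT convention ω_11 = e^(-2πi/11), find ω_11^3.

ω_11^3 = e^(-2πi·3/11)
= cos(-2π·3/11) + i·sin(-2π·3/11)
= cos(-6π/11) + i·sin(-6π/11)

ω_11^3 = cos(-6π/11) + i·sin(-6π/11) = -0.1423-0.9898i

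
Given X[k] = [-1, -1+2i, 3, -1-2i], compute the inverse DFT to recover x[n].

x[n] = (1/4) Σ(k=0 to 3) X[k] · e^(2πikn/4)

Computing each x[n]:
x[0] = 0
x[1] = -2
x[2] = 1
x[3] = 0

x = [0, -2, 1, 0]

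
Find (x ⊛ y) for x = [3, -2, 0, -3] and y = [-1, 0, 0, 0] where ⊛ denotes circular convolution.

(x ⊛ y)[n] = Σ(m=0 to 3) x[m] · y[(n-m) mod 4]

Computing each output sample:
(x ⊛ y)[0] = -3
(x ⊛ y)[1] = 2
(x ⊛ y)[2] = 0
(x ⊛ y)[3] = 3

x ⊛ y = [-3, 2, 0, 3]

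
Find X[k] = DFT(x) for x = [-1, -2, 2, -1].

X[k] = Σ(n=0 to 3) x[n] · ω_4^(nk)
where ω_4 = e^(-2πi/4)

Computing each X[k]:
X[0] = -2
X[1] = -3+1i
X[2] = 4
X[3] = -3-1i

X = [-2, -3+1i, 4, -3-1i]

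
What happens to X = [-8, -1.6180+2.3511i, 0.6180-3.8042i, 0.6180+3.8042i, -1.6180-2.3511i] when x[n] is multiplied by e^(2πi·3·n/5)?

Modulation property: DFT(ω_5^(-3n)·x[n]) = X[(k-3) mod 5], so circularly shift X by 3 positions.

X[k-3] = [0.6180-3.8042i, 0.6180+3.8042i, -1.6180-2.3511i, -8, -1.6180+2.3511i]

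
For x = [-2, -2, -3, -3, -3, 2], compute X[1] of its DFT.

X[1] = Σ(n=0 to 5) x[n] · ω_6^(1n) where ω_6 = e^(-2πi/6)
= (-2)·ω_6^0 + (-2)·ω_6^1 + (-3)·ω_6^2 + (-3)·ω_6^3 + (-3)·ω_6^4 + (2)·ω_6^5

X[1] = 4.0000+3.4641i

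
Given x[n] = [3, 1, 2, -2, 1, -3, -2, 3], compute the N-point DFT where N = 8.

X[k] = Σ(n=0 to 7) x[n] · ω_8^(nk)
where ω_8 = e^(-2πi/8)

Computing each X[k]:
X[0] = 3
X[1] = 8.3640-3.2929i
X[2] = 4+3i
X[3] = -4.3640+4.7071i
X[4] = 5
X[5] = -4.3640-4.7071i
X[6] = 4-3i
X[7] = 8.3640+3.2929i

X = [3, 8.3640-3.2929i, 4+3i, -4.3640+4.7071i, 5, -4.3640-4.7071i, 4-3i, 8.3640+3.2929i]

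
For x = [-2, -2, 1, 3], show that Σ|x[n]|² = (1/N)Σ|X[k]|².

Time domain:
Σ|x[n]|² = |-2|² + |-2|² + |1|² + |3|² = 18.0000

Frequency domain:
(1/4)Σ|X[k]|² = (1/4)(|0|² + |-3+5i|² + |-2|² + |-3-5i|²) = (1/4)·72.0000 = 18.0000

Both sides agree, confirming Parseval's theorem.

Σ|x[n]|² = (1/N)Σ|X[k]|² = 18.0000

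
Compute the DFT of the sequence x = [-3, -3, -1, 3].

X[k] = Σ(n=0 to 3) x[n] · ω_4^(nk)
where ω_4 = e^(-2πi/4)

Computing each X[k]:
X[0] = -4
X[1] = -2+6i
X[2] = -4
X[3] = -2-6i

X = [-4, -2+6i, -4, -2-6i]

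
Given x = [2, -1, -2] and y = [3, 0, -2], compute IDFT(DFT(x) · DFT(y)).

(x ⊛ y)[n] = Σ(m=0 to 2) x[m] · y[(n-m) mod 3]

Computing each output sample:
(x ⊛ y)[0] = 8
(x ⊛ y)[1] = 1
(x ⊛ y)[2] = -10

x ⊛ y = [8, 1, -10]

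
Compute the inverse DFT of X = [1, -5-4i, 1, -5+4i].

x[n] = (1/4) Σ(k=0 to 3) X[k] · e^(2πikn/4)

Computing each x[n]:
x[0] = -2
x[1] = 2
x[2] = 3
x[3] = -2

x = [-2, 2, 3, -2]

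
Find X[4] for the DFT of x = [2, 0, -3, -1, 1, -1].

X[4] = Σ(n=0 to 5) x[n] · ω_6^(4n) where ω_6 = e^(-2πi/6)
= (2)·ω_6^0 + (0)·ω_6^4 + (-3)·ω_6^8 + (-1)·ω_6^12 + (1)·ω_6^16 + (-1)·ω_6^20

X[4] = 2.5000+4.3301i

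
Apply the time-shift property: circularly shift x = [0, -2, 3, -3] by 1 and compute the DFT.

Time shift by 1: X_shifted[k] = ω_4^(1k) · X[k]
Shifted x = [-3, 0, -2, 3]

DFT(x[n-1]) = [-2, -1+3i, -8, -1-3i]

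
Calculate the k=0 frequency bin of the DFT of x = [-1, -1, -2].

X[0] = Σ(n=0 to 2) x[n] · ω_3^0 = Σ x[n]
= (-1) + (-1) + (-2)

X[0] = -4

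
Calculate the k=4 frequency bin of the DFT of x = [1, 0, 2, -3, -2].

X[4] = Σ(n=0 to 4) x[n] · ω_5^(4n) where ω_5 = e^(-2πi/5)
= (1)·ω_5^0 + (0)·ω_5^4 + (2)·ω_5^8 + (-3)·ω_5^12 + (-2)·ω_5^16

X[4] = 1.1910+4.8410i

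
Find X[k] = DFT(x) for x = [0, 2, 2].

X[k] = Σ(n=0 to 2) x[n] · ω_3^(nk)
where ω_3 = e^(-2πi/3)

Computing each X[k]:
X[0] = 4
X[1] = -2
X[2] = -2

X = [4, -2, -2]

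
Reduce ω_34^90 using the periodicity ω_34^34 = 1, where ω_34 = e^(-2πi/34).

Since ω_34^34 = 1, powers reduce modulo 34.
90 mod 34 = 22
So ω_34^90 = ω_34^22 = e^(-2πi·22/34)

ω_34^90 = ω_34^22 = -0.6026+0.7980i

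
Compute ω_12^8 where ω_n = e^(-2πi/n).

ω_12^8 = e^(-2πi·8/12)
= cos(-2π·8/12) + i·sin(-2π·8/12)
= cos(-16π/12) + i·sin(-16π/12)

ω_12^8 = cos(-16π/12) + i·sin(-16π/12) = -0.5000+0.8660i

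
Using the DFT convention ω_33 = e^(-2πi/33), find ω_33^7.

ω_33^7 = e^(-2πi·7/33)
= cos(-2π·7/33) + i·sin(-2π·7/33)
= cos(-14π/33) + i·sin(-14π/33)

ω_33^7 = cos(-14π/33) + i·sin(-14π/33) = 0.2358-0.9718i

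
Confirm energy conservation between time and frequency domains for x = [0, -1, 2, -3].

Time domain:
Σ|x[n]|² = |0|² + |-1|² + |2|² + |-3|² = 14.0000

Frequency domain:
(1/4)Σ|X[k]|² = (1/4)(|-2|² + |-2-2i|² + |6|² + |-2+2i|²) = (1/4)·56.0000 = 14.0000

Both sides agree, confirming Parseval's theorem.

Σ|x[n]|² = (1/N)Σ|X[k]|² = 14.0000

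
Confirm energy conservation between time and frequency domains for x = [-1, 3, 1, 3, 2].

Time domain:
Σ|x[n]|² = |-1|² + |3|² + |1|² + |3|² + |2|² = 24.0000

Frequency domain:
(1/5)Σ|X[k]|² = (1/5)(|8|² + |-2.6910+0.2245i|² + |-3.8090-2.4899i|² + |-3.8090+2.4899i|² + |-2.6910-0.2245i|²) = (1/5)·120.0000 = 24.0000

Both sides agree, confirming Parseval's theorem.

Σ|x[n]|² = (1/N)Σ|X[k]|² = 24.0000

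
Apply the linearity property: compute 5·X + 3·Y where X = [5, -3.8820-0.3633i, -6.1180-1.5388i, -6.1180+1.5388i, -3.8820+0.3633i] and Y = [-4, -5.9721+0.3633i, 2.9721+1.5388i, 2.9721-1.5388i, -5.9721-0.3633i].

By linearity: DFT(5x + 3y) = 5·DFT(x) + 3·DFT(y)
= 5·[5, -3.8820-0.3633i, -6.1180-1.5388i, -6.1180+1.5388i, -3.8820+0.3633i] + 3·[-4, -5.9721+0.3633i, 2.9721+1.5388i, 2.9721-1.5388i, -5.9721-0.3633i]

Computing element-wise:
Z[0] = 5·(5) + 3·(-4) = 13
Z[1] = 5·(-3.8820-0.3633i) + 3·(-5.9721+0.3633i) = -37.3263-0.7266i
Z[2] = 5·(-6.1180-1.5388i) + 3·(2.9721+1.5388i) = -21.6737-3.0776i
Z[3] = 5·(-6.1180+1.5388i) + 3·(2.9721-1.5388i) = -21.6737+3.0776i
Z[4] = 5·(-3.8820+0.3633i) + 3·(-5.9721-0.3633i) = -37.3263+0.7266i

DFT(5x + 3y) = 5·X + 3·Y = [13, -37.3263-0.7266i, -21.6737-3.0776i, -21.6737+3.0776i, -37.3263+0.7266i]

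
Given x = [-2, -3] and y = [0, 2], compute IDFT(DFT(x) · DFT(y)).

(x ⊛ y)[n] = Σ(m=0 to 1) x[m] · y[(n-m) mod 2]

Computing each output sample:
(x ⊛ y)[0] = -6
(x ⊛ y)[1] = -4

x ⊛ y = [-6, -4]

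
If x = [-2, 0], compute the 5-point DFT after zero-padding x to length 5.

Original 2-point DFT: [-2, -2]
Zero-padded 5-point DFT provides frequency interpolation.

DFT_5([x, 0, ...]) = [-2, -2, -2, -2, -2]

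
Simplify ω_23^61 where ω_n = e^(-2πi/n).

Since ω_23^23 = 1, powers reduce modulo 23.
61 mod 23 = 15
So ω_23^61 = ω_23^15 = e^(-2πi·15/23)

ω_23^61 = ω_23^15 = -0.5767+0.8170i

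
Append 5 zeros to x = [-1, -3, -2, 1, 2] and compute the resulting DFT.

Original 5-point DFT: [-3, -0.5000+6.5186i, -0.5000+0.0858i, -0.5000-0.0858i, -0.5000-6.5186i]
Zero-padded 10-point DFT provides frequency interpolation.

DFT_10([x, 0, ...]) = [-3, -5.9721+1.5388i, -0.5000+6.5186i, 2.9721+0.3633i, -0.5000+0.0858i, 1, -0.5000-0.0858i, 2.9721-0.3633i, -0.5000-6.5186i, -5.9721-1.5388i]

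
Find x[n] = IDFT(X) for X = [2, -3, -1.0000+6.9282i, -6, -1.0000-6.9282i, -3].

x[n] = (1/6) Σ(k=0 to 5) X[k] · e^(2πikn/6)

Computing each x[n]:
x[0] = -2
x[1] = -1
x[2] = 2
x[3] = 2
x[4] = -2
x[5] = 3

x = [-2, -1, 2, 2, -2, 3]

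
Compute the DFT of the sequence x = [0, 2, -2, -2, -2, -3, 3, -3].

X[k] = Σ(n=0 to 7) x[n] · ω_8^(nk)
where ω_8 = e^(-2πi/8)

Computing each X[k]:
X[0] = -7
X[1] = 4.8284+0.7574i
X[2] = -3-4i
X[3] = -0.8284-9.2426i
X[4] = 5
X[5] = -0.8284+9.2426i
X[6] = -3+4i
X[7] = 4.8284-0.7574i

X = [-7, 4.8284+0.7574i, -3-4i, -0.8284-9.2426i, 5, -0.8284+9.2426i, -3+4i, 4.8284-0.7574i]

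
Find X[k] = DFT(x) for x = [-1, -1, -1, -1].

X[k] = Σ(n=0 to 3) x[n] · ω_4^(nk)
where ω_4 = e^(-2πi/4)

Computing each X[k]:
X[0] = -4
X[1] = 0
X[2] = 0
X[3] = 0

X = [-4, 0, 0, 0]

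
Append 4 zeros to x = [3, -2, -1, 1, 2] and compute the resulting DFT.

Original 5-point DFT: [3, 3.0000+4.9798i, 3.0000+0.4490i, 3.0000-0.4490i, 3.0000-4.9798i]
Zero-padded 9-point DFT provides frequency interpolation.

DFT_9([x, 0, ...]) = [3, -1.0851+0.7203i, 4.6245+4.4632i, 4.5000-0.8660i, 3.9606+1.1448i, 3.9606-1.1448i, 4.5000+0.8660i, 4.6245-4.4632i, -1.0851-0.7203i]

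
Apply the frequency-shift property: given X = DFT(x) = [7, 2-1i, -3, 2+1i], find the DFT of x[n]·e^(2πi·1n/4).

Modulation property: DFT(ω_4^(-1n)·x[n]) = X[(k-1) mod 4], so circularly shift X by 1 positions.

X[k-1] = [2+1i, 7, 2-1i, -3]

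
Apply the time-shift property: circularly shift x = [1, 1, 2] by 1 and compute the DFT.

Time shift by 1: X_shifted[k] = ω_3^(1k) · X[k]
Shifted x = [2, 1, 1]

DFT(x[n-1]) = [4, 1, 1]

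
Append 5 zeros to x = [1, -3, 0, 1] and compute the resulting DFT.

Original 4-point DFT: [-1, 1+4i, 3, 1-4i]
Zero-padded 9-point DFT provides frequency interpolation.

DFT_9([x, 0, ...]) = [-1, -1.7981+1.0623i, -0.0209+3.8204i, 3.5000+2.5981i, 3.3191+0.1600i, 3.3191-0.1600i, 3.5000-2.5981i, -0.0209-3.8204i, -1.7981-1.0623i]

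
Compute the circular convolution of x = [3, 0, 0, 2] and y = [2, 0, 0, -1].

(x ⊛ y)[n] = Σ(m=0 to 3) x[m] · y[(n-m) mod 4]

Computing each output sample:
(x ⊛ y)[0] = 6
(x ⊛ y)[1] = 0
(x ⊛ y)[2] = -2
(x ⊛ y)[3] = 1

x ⊛ y = [6, 0, -2, 1]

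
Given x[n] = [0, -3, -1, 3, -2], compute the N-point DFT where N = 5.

X[k] = Σ(n=0 to 4) x[n] · ω_5^(nk)
where ω_5 = e^(-2πi/5)

Computing each X[k]:
X[0] = -3
X[1] = -3.1631+3.3022i
X[2] = 4.6631-3.2164i
X[3] = 4.6631+3.2164i
X[4] = -3.1631-3.3022i

X = [-3, -3.1631+3.3022i, 4.6631-3.2164i, 4.6631+3.2164i, -3.1631-3.3022i]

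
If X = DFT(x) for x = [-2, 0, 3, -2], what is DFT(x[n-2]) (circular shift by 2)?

Time shift by 2: X_shifted[k] = ω_4^(2k) · X[k]
Shifted x = [3, -2, -2, 0]

DFT(x[n-2]) = [-1, 5+2i, 3, 5-2i]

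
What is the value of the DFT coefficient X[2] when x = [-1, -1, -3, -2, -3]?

X[2] = Σ(n=0 to 4) x[n] · ω_5^(2n) where ω_5 = e^(-2πi/5)
= (-1)·ω_5^0 + (-1)·ω_5^2 + (-3)·ω_5^4 + (-2)·ω_5^6 + (-3)·ω_5^8

X[2] = 0.6910-2.1266i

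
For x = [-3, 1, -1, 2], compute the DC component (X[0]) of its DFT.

X[0] = Σ(n=0 to 3) x[n] · ω_4^0 = Σ x[n]
= (-3) + (1) + (-1) + (2)

X[0] = -1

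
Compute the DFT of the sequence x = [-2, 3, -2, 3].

X[k] = Σ(n=0 to 3) x[n] · ω_4^(nk)
where ω_4 = e^(-2πi/4)

Computing each X[k]:
X[0] = 2
X[1] = 0
X[2] = -10
X[3] = 0

X = [2, 0, -10, 0]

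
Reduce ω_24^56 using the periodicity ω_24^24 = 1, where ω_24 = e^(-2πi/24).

Since ω_24^24 = 1, powers reduce modulo 24.
56 mod 24 = 8
So ω_24^56 = ω_24^8 = e^(-2πi·8/24)

ω_24^56 = ω_24^8 = -0.5000-0.8660i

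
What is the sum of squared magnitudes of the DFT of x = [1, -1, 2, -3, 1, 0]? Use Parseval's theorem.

Parseval: Σ|x[n]|² = (1/N)Σ|X[k]|², so Σ|X[k]|² = N·Σ|x[n]|² = 6·16.0000

Σ|X[k]|² = N·Σ|x[n]|² = 6·16.0000 = 96.0000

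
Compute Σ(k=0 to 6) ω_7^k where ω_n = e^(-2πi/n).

Sum of all nth roots of unity equals 0 for n > 1 (geometric series with r ≠ 1).

0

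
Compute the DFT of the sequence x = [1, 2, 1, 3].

X[k] = Σ(n=0 to 3) x[n] · ω_4^(nk)
where ω_4 = e^(-2πi/4)

Computing each X[k]:
X[0] = 7
X[1] = 1i
X[2] = -3
X[3] = -1i

X = [7, 1i, -3, -1i]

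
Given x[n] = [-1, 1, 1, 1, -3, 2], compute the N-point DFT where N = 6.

X[k] = Σ(n=0 to 5) x[n] · ω_6^(nk)
where ω_6 = e^(-2πi/6)

Computing each X[k]:
X[0] = 1
X[1] = 0.5000-2.5981i
X[2] = -0.5000+4.3301i
X[3] = -7
X[4] = -0.5000-4.3301i
X[5] = 0.5000+2.5981i

X = [1, 0.5000-2.5981i, -0.5000+4.3301i, -7, -0.5000-4.3301i, 0.5000+2.5981i]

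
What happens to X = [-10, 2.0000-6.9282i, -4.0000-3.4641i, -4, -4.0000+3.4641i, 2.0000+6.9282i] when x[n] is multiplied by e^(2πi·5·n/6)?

Modulation property: DFT(ω_6^(-5n)·x[n]) = X[(k-5) mod 6], so circularly shift X by 5 positions.

X[k-5] = [2.0000-6.9282i, -4.0000-3.4641i, -4, -4.0000+3.4641i, 2.0000+6.9282i, -10]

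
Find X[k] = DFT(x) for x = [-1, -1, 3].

X[k] = Σ(n=0 to 2) x[n] · ω_3^(nk)
where ω_3 = e^(-2πi/3)

Computing each X[k]:
X[0] = 1
X[1] = -2.0000+3.4641i
X[2] = -2.0000-3.4641i

X = [1, -2.0000+3.4641i, -2.0000-3.4641i]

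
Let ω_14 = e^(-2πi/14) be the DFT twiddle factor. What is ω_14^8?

ω_14^8 = e^(-2πi·8/14)
= cos(-2π·8/14) + i·sin(-2π·8/14)
= cos(-16π/14) + i·sin(-16π/14)

ω_14^8 = cos(-16π/14) + i·sin(-16π/14) = -0.9010+0.4339i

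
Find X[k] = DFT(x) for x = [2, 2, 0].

X[k] = Σ(n=0 to 2) x[n] · ω_3^(nk)
where ω_3 = e^(-2πi/3)

Computing each X[k]:
X[0] = 4
X[1] = 1.0000-1.7321i
X[2] = 1.0000+1.7321i

X = [4, 1.0000-1.7321i, 1.0000+1.7321i]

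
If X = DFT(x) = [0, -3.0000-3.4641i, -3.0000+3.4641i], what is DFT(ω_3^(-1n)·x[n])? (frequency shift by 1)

Modulation property: DFT(ω_3^(-1n)·x[n]) = X[(k-1) mod 3], so circularly shift X by 1 positions.

X[k-1] = [-3.0000+3.4641i, 0, -3.0000-3.4641i]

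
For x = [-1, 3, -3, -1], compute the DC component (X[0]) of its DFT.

X[0] = Σ(n=0 to 3) x[n] · ω_4^0 = Σ x[n]
= (-1) + (3) + (-3) + (-1)

X[0] = -2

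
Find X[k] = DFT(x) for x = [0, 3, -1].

X[k] = Σ(n=0 to 2) x[n] · ω_3^(nk)
where ω_3 = e^(-2πi/3)

Computing each X[k]:
X[0] = 2
X[1] = -1.0000-3.4641i
X[2] = -1.0000+3.4641i

X = [2, -1.0000-3.4641i, -1.0000+3.4641i]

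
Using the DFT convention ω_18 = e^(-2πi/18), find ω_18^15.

ω_18^15 = e^(-2πi·15/18)
= cos(-2π·15/18) + i·sin(-2π·15/18)
= cos(-30π/18) + i·sin(-30π/18)

ω_18^15 = cos(-30π/18) + i·sin(-30π/18) = 0.5000+0.8660i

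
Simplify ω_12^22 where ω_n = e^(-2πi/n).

Since ω_12^12 = 1, powers reduce modulo 12.
22 mod 12 = 10
So ω_12^22 = ω_12^10 = e^(-2πi·10/12)

ω_12^22 = ω_12^10 = 0.5000+0.8660i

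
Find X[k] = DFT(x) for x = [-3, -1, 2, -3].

X[k] = Σ(n=0 to 3) x[n] · ω_4^(nk)
where ω_4 = e^(-2πi/4)

Computing each X[k]:
X[0] = -5
X[1] = -5-2i
X[2] = 3
X[3] = -5+2i

X = [-5, -5-2i, 3, -5+2i]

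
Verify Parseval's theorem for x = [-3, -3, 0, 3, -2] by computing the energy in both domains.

Time domain:
Σ|x[n]|² = |-3|² + |-3|² + |0|² + |3|² + |-2|² = 31.0000

Frequency domain:
(1/5)Σ|X[k]|² = (1/5)(|-5|² + |-6.9721+2.7144i|² + |1.9721-2.2654i|² + |1.9721+2.2654i|² + |-6.9721-2.7144i|²) = (1/5)·155.0000 = 31.0000

Both sides agree, confirming Parseval's theorem.

Σ|x[n]|² = (1/N)Σ|X[k]|² = 31.0000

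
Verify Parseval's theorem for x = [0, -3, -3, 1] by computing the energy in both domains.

Time domain:
Σ|x[n]|² = |0|² + |-3|² + |-3|² + |1|² = 19.0000

Frequency domain:
(1/4)Σ|X[k]|² = (1/4)(|-5|² + |3+4i|² + |-1|² + |3-4i|²) = (1/4)·76.0000 = 19.0000

Both sides agree, confirming Parseval's theorem.

Σ|x[n]|² = (1/N)Σ|X[k]|² = 19.0000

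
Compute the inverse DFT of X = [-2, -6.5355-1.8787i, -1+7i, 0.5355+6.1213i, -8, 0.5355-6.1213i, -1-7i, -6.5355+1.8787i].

x[n] = (1/8) Σ(k=0 to 7) X[k] · e^(2πikn/8)

Computing each x[n]:
x[0] = -3
x[1] = -3
x[2] = 1
x[3] = 3
x[4] = 0
x[5] = 1
x[6] = -3
x[7] = 2

x = [-3, -3, 1, 3, 0, 1, -3, 2]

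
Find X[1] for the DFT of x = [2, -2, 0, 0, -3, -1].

X[1] = Σ(n=0 to 5) x[n] · ω_6^(1n) where ω_6 = e^(-2πi/6)
= (2)·ω_6^0 + (-2)·ω_6^1 + (0)·ω_6^2 + (0)·ω_6^3 + (-3)·ω_6^4 + (-1)·ω_6^5

X[1] = 2.0000-1.7321i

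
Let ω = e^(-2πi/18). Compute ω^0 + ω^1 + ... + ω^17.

Sum of all nth roots of unity equals 0 for n > 1 (geometric series with r ≠ 1).

0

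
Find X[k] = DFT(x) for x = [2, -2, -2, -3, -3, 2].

X[k] = Σ(n=0 to 5) x[n] · ω_6^(nk)
where ω_6 = e^(-2πi/6)

Computing each X[k]:
X[0] = -6
X[1] = 7.5000+2.5981i
X[2] = 1.5000+4.3301i
X[3] = 0
X[4] = 1.5000-4.3301i
X[5] = 7.5000-2.5981i

X = [-6, 7.5000+2.5981i, 1.5000+4.3301i, 0, 1.5000-4.3301i, 7.5000-2.5981i]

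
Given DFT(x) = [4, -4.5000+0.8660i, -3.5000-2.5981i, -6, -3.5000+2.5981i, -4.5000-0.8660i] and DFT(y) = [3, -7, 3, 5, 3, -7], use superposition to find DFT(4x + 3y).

By linearity: DFT(4x + 3y) = 4·DFT(x) + 3·DFT(y)
= 4·[4, -4.5000+0.8660i, -3.5000-2.5981i, -6, -3.5000+2.5981i, -4.5000-0.8660i] + 3·[3, -7, 3, 5, 3, -7]

Computing element-wise:
Z[0] = 4·(4) + 3·(3) = 25
Z[1] = 4·(-4.5000+0.8660i) + 3·(-7) = -39.0000+3.4640i
Z[2] = 4·(-3.5000-2.5981i) + 3·(3) = -5.0000-10.3924i
Z[3] = 4·(-6) + 3·(5) = -9
Z[4] = 4·(-3.5000+2.5981i) + 3·(3) = -5.0000+10.3924i
Z[5] = 4·(-4.5000-0.8660i) + 3·(-7) = -39.0000-3.4640i

DFT(4x + 3y) = 4·X + 3·Y = [25, -39.0000+3.4640i, -5.0000-10.3924i, -9, -5.0000+10.3924i, -39.0000-3.4640i]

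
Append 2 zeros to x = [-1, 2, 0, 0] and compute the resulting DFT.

Original 4-point DFT: [1, -1-2i, -3, -1+2i]
Zero-padded 6-point DFT provides frequency interpolation.

DFT_6([x, 0, ...]) = [1, -1.7321i, -2.0000-1.7321i, -3, -2.0000+1.7321i, 1.7321i]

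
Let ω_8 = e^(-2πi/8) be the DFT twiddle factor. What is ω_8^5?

ω_8^5 = e^(-2πi·5/8)
= cos(-2π·5/8) + i·sin(-2π·5/8)
= cos(-10π/8) + i·sin(-10π/8)

ω_8^5 = cos(-10π/8) + i·sin(-10π/8) = -0.7071+0.7071i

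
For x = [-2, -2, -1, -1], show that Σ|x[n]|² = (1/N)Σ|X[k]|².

Time domain:
Σ|x[n]|² = |-2|² + |-2|² + |-1|² + |-1|² = 10.0000

Frequency domain:
(1/4)Σ|X[k]|² = (1/4)(|-6|² + |-1+1i|² + |0|² + |-1-1i|²) = (1/4)·40.0000 = 10.0000

Both sides agree, confirming Parseval's theorem.

Σ|x[n]|² = (1/N)Σ|X[k]|² = 10.0000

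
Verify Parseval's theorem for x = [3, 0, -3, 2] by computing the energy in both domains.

Time domain:
Σ|x[n]|² = |3|² + |0|² + |-3|² + |2|² = 22.0000

Frequency domain:
(1/4)Σ|X[k]|² = (1/4)(|2|² + |6+2i|² + |-2|² + |6-2i|²) = (1/4)·88.0000 = 22.0000

Both sides agree, confirming Parseval's theorem.

Σ|x[n]|² = (1/N)Σ|X[k]|² = 22.0000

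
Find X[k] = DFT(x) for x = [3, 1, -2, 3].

X[k] = Σ(n=0 to 3) x[n] · ω_4^(nk)
where ω_4 = e^(-2πi/4)

Computing each X[k]:
X[0] = 5
X[1] = 5+2i
X[2] = -3
X[3] = 5-2i

X = [5, 5+2i, -3, 5-2i]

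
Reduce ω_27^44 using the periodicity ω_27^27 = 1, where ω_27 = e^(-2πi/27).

Since ω_27^27 = 1, powers reduce modulo 27.
44 mod 27 = 17
So ω_27^44 = ω_27^17 = e^(-2πi·17/27)

ω_27^44 = ω_27^17 = -0.6862+0.7274i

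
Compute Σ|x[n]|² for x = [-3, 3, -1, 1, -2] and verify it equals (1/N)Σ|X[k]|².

Time domain:
Σ|x[n]|² = |-3|² + |3|² + |-1|² + |1|² + |-2|² = 24.0000

Frequency domain:
(1/5)Σ|X[k]|² = (1/5)(|-2|² + |-2.6910-3.5797i|² + |-3.8090-4.8410i|² + |-3.8090+4.8410i|² + |-2.6910+3.5797i|²) = (1/5)·120.0000 = 24.0000

Both sides agree, confirming Parseval's theorem.

Σ|x[n]|² = (1/N)Σ|X[k]|² = 24.0000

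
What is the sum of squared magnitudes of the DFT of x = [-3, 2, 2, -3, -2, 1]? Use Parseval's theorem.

Parseval: Σ|x[n]|² = (1/N)Σ|X[k]|², so Σ|X[k]|² = N·Σ|x[n]|² = 6·31.0000

Σ|X[k]|² = N·Σ|x[n]|² = 6·31.0000 = 186.0000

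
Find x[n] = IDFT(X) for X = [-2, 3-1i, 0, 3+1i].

x[n] = (1/4) Σ(k=0 to 3) X[k] · e^(2πikn/4)

Computing each x[n]:
x[0] = 1
x[1] = 0
x[2] = -2
x[3] = -1

x = [1, 0, -2, -1]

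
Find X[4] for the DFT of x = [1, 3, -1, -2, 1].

X[4] = Σ(n=0 to 4) x[n] · ω_5^(4n) where ω_5 = e^(-2πi/5)
= (1)·ω_5^0 + (3)·ω_5^4 + (-1)·ω_5^8 + (-2)·ω_5^12 + (1)·ω_5^16

X[4] = 4.6631+2.4899i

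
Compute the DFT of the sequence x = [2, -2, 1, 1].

X[k] = Σ(n=0 to 3) x[n] · ω_4^(nk)
where ω_4 = e^(-2πi/4)

Computing each X[k]:
X[0] = 2
X[1] = 1+3i
X[2] = 4
X[3] = 1-3i

X = [2, 1+3i, 4, 1-3i]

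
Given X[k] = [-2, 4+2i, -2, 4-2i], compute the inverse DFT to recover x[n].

x[n] = (1/4) Σ(k=0 to 3) X[k] · e^(2πikn/4)

Computing each x[n]:
x[0] = 1
x[1] = -1
x[2] = -3
x[3] = 1

x = [1, -1, -3, 1]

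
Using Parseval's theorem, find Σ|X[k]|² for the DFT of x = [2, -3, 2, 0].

Parseval: Σ|x[n]|² = (1/N)Σ|X[k]|², so Σ|X[k]|² = N·Σ|x[n]|² = 4·17.0000

Σ|X[k]|² = N·Σ|x[n]|² = 4·17.0000 = 68.0000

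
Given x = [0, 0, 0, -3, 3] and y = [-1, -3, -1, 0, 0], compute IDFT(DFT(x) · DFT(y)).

(x ⊛ y)[n] = Σ(m=0 to 4) x[m] · y[(n-m) mod 5]

Computing each output sample:
(x ⊛ y)[0] = -6
(x ⊛ y)[1] = -3
(x ⊛ y)[2] = 0
(x ⊛ y)[3] = 3
(x ⊛ y)[4] = 6

x ⊛ y = [-6, -3, 0, 3, 6]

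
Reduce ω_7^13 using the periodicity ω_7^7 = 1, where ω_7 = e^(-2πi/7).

Since ω_7^7 = 1, powers reduce modulo 7.
13 mod 7 = 6
So ω_7^13 = ω_7^6 = e^(-2πi·6/7)

ω_7^13 = ω_7^6 = 0.6235+0.7818i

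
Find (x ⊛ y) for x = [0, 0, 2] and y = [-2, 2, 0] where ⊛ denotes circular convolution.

(x ⊛ y)[n] = Σ(m=0 to 2) x[m] · y[(n-m) mod 3]

Computing each output sample:
(x ⊛ y)[0] = 4
(x ⊛ y)[1] = 0
(x ⊛ y)[2] = -4

x ⊛ y = [4, 0, -4]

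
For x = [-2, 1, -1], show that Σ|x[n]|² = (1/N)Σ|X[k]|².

Time domain:
Σ|x[n]|² = |-2|² + |1|² + |-1|² = 6.0000

Frequency domain:
(1/3)Σ|X[k]|² = (1/3)(|-2|² + |-2.0000-1.7321i|² + |-2.0000+1.7321i|²) = (1/3)·18.0000 = 6.0000

Both sides agree, confirming Parseval's theorem.

Σ|x[n]|² = (1/N)Σ|X[k]|² = 6.0000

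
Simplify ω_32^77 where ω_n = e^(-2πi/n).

Since ω_32^32 = 1, powers reduce modulo 32.
77 mod 32 = 13
So ω_32^77 = ω_32^13 = e^(-2πi·13/32)

ω_32^77 = ω_32^13 = -0.8315-0.5556i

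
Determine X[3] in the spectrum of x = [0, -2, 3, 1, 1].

X[3] = Σ(n=0 to 4) x[n] · ω_5^(3n) where ω_5 = e^(-2πi/5)
= (0)·ω_5^0 + (-2)·ω_5^3 + (3)·ω_5^6 + (1)·ω_5^9 + (1)·ω_5^12

X[3] = 2.0451-3.6655i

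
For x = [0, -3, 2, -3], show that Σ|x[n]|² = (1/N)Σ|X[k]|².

Time domain:
Σ|x[n]|² = |0|² + |-3|² + |2|² + |-3|² = 22.0000

Frequency domain:
(1/4)Σ|X[k]|² = (1/4)(|-4|² + |-2|² + |8|² + |-2|²) = (1/4)·88.0000 = 22.0000

Both sides agree, confirming Parseval's theorem.

Σ|x[n]|² = (1/N)Σ|X[k]|² = 22.0000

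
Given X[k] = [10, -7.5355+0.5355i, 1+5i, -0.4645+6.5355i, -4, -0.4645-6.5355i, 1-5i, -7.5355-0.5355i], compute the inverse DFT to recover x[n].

x[n] = (1/8) Σ(k=0 to 7) X[k] · e^(2πikn/8)

Computing each x[n]:
x[0] = -1
x[1] = -2
x[2] = 2
x[3] = 3
x[4] = 3
x[5] = 3
x[6] = -1
x[7] = 3

x = [-1, -2, 2, 3, 3, 3, -1, 3]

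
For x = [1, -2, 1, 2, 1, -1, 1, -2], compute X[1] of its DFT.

X[1] = Σ(n=0 to 7) x[n] · ω_8^(1n) where ω_8 = e^(-2πi/8)
= (1)·ω_8^0 + (-2)·ω_8^1 + (1)·ω_8^2 + (2)·ω_8^3 + (1)·ω_8^4 + (-1)·ω_8^5 + (1)·ω_8^6 + (-2)·ω_8^7

X[1] = -3.5355-2.1213i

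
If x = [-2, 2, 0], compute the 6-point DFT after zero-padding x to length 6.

Original 3-point DFT: [0, -3.0000-1.7321i, -3.0000+1.7321i]
Zero-padded 6-point DFT provides frequency interpolation.

DFT_6([x, 0, ...]) = [0, -1.0000-1.7321i, -3.0000-1.7321i, -4, -3.0000+1.7321i, -1.0000+1.7321i]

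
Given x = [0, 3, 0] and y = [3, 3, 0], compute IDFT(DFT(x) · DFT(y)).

(x ⊛ y)[n] = Σ(m=0 to 2) x[m] · y[(n-m) mod 3]

Computing each output sample:
(x ⊛ y)[0] = 0
(x ⊛ y)[1] = 9
(x ⊛ y)[2] = 9

x ⊛ y = [0, 9, 9]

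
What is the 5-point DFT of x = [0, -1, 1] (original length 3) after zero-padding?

Original 3-point DFT: [0, 1.7321i, -1.7321i]
Zero-padded 5-point DFT provides frequency interpolation.

DFT_5([x, 0, ...]) = [0, -1.1180+0.3633i, 1.1180+1.5388i, 1.1180-1.5388i, -1.1180-0.3633i]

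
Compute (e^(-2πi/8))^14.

Since ω_8^8 = 1, powers reduce modulo 8.
14 mod 8 = 6
So ω_8^14 = ω_8^6 = e^(-2πi·6/8)

ω_8^14 = ω_8^6 = 1i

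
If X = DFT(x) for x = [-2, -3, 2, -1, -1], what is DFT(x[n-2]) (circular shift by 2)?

Time shift by 2: X_shifted[k] = ω_5^(2k) · X[k]
Shifted x = [-1, -1, -2, -3, 2]

DFT(x[n-2]) = [-5, 3.3541+2.2654i, -3.3541+2.7144i, -3.3541-2.7144i, 3.3541-2.2654i]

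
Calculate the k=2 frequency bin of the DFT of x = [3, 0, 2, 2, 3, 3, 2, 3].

X[2] = Σ(n=0 to 7) x[n] · ω_8^(2n) where ω_8 = e^(-2πi/8)
= (3)·ω_8^0 + (0)·ω_8^2 + (2)·ω_8^4 + (2)·ω_8^6 + (3)·ω_8^8 + (3)·ω_8^10 + (2)·ω_8^12 + (3)·ω_8^14

X[2] = 2+2i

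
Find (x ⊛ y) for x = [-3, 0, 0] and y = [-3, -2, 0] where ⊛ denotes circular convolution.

(x ⊛ y)[n] = Σ(m=0 to 2) x[m] · y[(n-m) mod 3]

Computing each output sample:
(x ⊛ y)[0] = 9
(x ⊛ y)[1] = 6
(x ⊛ y)[2] = 0

x ⊛ y = [9, 6, 0]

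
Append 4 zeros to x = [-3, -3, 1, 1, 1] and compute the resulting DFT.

Original 5-point DFT: [-3, -5.2361+3.8042i, -0.7639+2.3511i, -0.7639-2.3511i, -5.2361-3.8042i]
Zero-padded 9-point DFT provides frequency interpolation.

DFT_9([x, 0, ...]) = [-3, -6.5642-0.2645i, -4.1946+4.1212i, -1.5000+2.5981i, 0.2588+1.7876i, 0.2588-1.7876i, -1.5000-2.5981i, -4.1946-4.1212i, -6.5642+0.2645i]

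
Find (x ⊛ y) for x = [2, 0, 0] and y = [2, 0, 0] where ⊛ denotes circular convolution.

(x ⊛ y)[n] = Σ(m=0 to 2) x[m] · y[(n-m) mod 3]

Computing each output sample:
(x ⊛ y)[0] = 4
(x ⊛ y)[1] = 0
(x ⊛ y)[2] = 0

x ⊛ y = [4, 0, 0]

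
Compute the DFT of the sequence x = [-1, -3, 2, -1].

X[k] = Σ(n=0 to 3) x[n] · ω_4^(nk)
where ω_4 = e^(-2πi/4)

Computing each X[k]:
X[0] = -3
X[1] = -3+2i
X[2] = 5
X[3] = -3-2i

X = [-3, -3+2i, 5, -3-2i]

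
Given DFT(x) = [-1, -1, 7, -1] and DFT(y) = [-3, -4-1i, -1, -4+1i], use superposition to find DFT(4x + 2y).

By linearity: DFT(4x + 2y) = 4·DFT(x) + 2·DFT(y)
= 4·[-1, -1, 7, -1] + 2·[-3, -4-1i, -1, -4+1i]

Computing element-wise:
Z[0] = 4·(-1) + 2·(-3) = -10
Z[1] = 4·(-1) + 2·(-4-1i) = -12-2i
Z[2] = 4·(7) + 2·(-1) = 26
Z[3] = 4·(-1) + 2·(-4+1i) = -12+2i

DFT(4x + 2y) = 4·X + 2·Y = [-10, -12-2i, 26, -12+2i]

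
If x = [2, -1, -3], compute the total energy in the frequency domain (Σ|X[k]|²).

Parseval: Σ|x[n]|² = (1/N)Σ|X[k]|², so Σ|X[k]|² = N·Σ|x[n]|² = 3·14.0000

Σ|X[k]|² = N·Σ|x[n]|² = 3·14.0000 = 42.0000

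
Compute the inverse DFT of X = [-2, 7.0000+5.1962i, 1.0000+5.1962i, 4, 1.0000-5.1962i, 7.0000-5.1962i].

x[n] = (1/6) Σ(k=0 to 5) X[k] · e^(2πikn/6)

Computing each x[n]:
x[0] = 3
x[1] = -3
x[2] = -1
x[3] = -3
x[4] = -1
x[5] = 3

x = [3, -3, -1, -3, -1, 3]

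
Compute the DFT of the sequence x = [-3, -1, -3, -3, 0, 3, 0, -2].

X[k] = Σ(n=0 to 7) x[n] · ω_8^(nk)
where ω_8 = e^(-2πi/8)

Computing each X[k]:
X[0] = -9
X[1] = -5.1213+6.5355i
X[2] = -7i
X[3] = -0.8787+0.5355i
X[4] = -3
X[5] = -0.8787-0.5355i
X[6] = 7i
X[7] = -5.1213-6.5355i

X = [-9, -5.1213+6.5355i, -7i, -0.8787+0.5355i, -3, -0.8787-0.5355i, 7i, -5.1213-6.5355i]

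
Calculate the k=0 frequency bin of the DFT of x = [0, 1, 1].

X[0] = Σ(n=0 to 2) x[n] · ω_3^0 = Σ x[n]
= (0) + (1) + (1)

X[0] = 2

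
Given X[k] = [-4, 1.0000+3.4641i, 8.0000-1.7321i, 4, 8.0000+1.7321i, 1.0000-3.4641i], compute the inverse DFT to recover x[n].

x[n] = (1/6) Σ(k=0 to 5) X[k] · e^(2πikn/6)

Computing each x[n]:
x[0] = 3
x[1] = -3
x[2] = -3
x[3] = 1
x[4] = 0
x[5] = -2

x = [3, -3, -3, 1, 0, -2]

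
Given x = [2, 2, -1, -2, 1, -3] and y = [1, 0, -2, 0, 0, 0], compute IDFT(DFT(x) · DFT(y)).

(x ⊛ y)[n] = Σ(m=0 to 5) x[m] · y[(n-m) mod 6]

Computing each output sample:
(x ⊛ y)[0] = 0
(x ⊛ y)[1] = 8
(x ⊛ y)[2] = -5
(x ⊛ y)[3] = -6
(x ⊛ y)[4] = 3
(x ⊛ y)[5] = 1

x ⊛ y = [0, 8, -5, -6, 3, 1]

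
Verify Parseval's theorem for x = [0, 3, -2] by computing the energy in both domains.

Time domain:
Σ|x[n]|² = |0|² + |3|² + |-2|² = 13.0000

Frequency domain:
(1/3)Σ|X[k]|² = (1/3)(|1|² + |-0.5000-4.3301i|² + |-0.5000+4.3301i|²) = (1/3)·39.0000 = 13.0000

Both sides agree, confirming Parseval's theorem.

Σ|x[n]|² = (1/N)Σ|X[k]|² = 13.0000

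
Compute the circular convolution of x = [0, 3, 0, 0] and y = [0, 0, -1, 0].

(x ⊛ y)[n] = Σ(m=0 to 3) x[m] · y[(n-m) mod 4]

Computing each output sample:
(x ⊛ y)[0] = 0
(x ⊛ y)[1] = 0
(x ⊛ y)[2] = 0
(x ⊛ y)[3] = -3

x ⊛ y = [0, 0, 0, -3]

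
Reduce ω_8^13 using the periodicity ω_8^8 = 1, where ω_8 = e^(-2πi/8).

Since ω_8^8 = 1, powers reduce modulo 8.
13 mod 8 = 5
So ω_8^13 = ω_8^5 = e^(-2πi·5/8)

ω_8^13 = ω_8^5 = -0.7071+0.7071i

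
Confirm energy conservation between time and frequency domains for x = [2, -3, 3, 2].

Time domain:
Σ|x[n]|² = |2|² + |-3|² + |3|² + |2|² = 26.0000

Frequency domain:
(1/4)Σ|X[k]|² = (1/4)(|4|² + |-1+5i|² + |6|² + |-1-5i|²) = (1/4)·104.0000 = 26.0000

Both sides agree, confirming Parseval's theorem.

Σ|x[n]|² = (1/N)Σ|X[k]|² = 26.0000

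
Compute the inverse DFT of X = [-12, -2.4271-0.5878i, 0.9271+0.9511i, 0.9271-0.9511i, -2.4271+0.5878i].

x[n] = (1/5) Σ(k=0 to 4) X[k] · e^(2πikn/5)

Computing each x[n]:
x[0] = -3
x[1] = -3
x[2] = -1
x[3] = -2
x[4] = -3

x = [-3, -3, -1, -2, -3]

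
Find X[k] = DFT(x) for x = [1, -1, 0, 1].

X[k] = Σ(n=0 to 3) x[n] · ω_4^(nk)
where ω_4 = e^(-2πi/4)

Computing each X[k]:
X[0] = 1
X[1] = 1+2i
X[2] = 1
X[3] = 1-2i

X = [1, 1+2i, 1, 1-2i]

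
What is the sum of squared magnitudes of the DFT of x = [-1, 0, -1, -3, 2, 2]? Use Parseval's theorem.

Parseval: Σ|x[n]|² = (1/N)Σ|X[k]|², so Σ|X[k]|² = N·Σ|x[n]|² = 6·19.0000

Σ|X[k]|² = N·Σ|x[n]|² = 6·19.0000 = 114.0000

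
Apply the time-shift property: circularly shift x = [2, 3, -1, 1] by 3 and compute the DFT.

Time shift by 3: X_shifted[k] = ω_4^(3k) · X[k]
Shifted x = [3, -1, 1, 2]

DFT(x[n-3]) = [5, 2+3i, 3, 2-3i]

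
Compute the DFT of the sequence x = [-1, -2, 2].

X[k] = Σ(n=0 to 2) x[n] · ω_3^(nk)
where ω_3 = e^(-2πi/3)

Computing each X[k]:
X[0] = -1
X[1] = -1.0000+3.4641i
X[2] = -1.0000-3.4641i

X = [-1, -1.0000+3.4641i, -1.0000-3.4641i]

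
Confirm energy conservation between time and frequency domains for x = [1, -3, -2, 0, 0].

Time domain:
Σ|x[n]|² = |1|² + |-3|² + |-2|² + |0|² + |0|² = 14.0000

Frequency domain:
(1/5)Σ|X[k]|² = (1/5)(|-4|² + |1.6910+4.0287i|² + |2.8090-0.1388i|² + |2.8090+0.1388i|² + |1.6910-4.0287i|²) = (1/5)·70.0000 = 14.0000

Both sides agree, confirming Parseval's theorem.

Σ|x[n]|² = (1/N)Σ|X[k]|² = 14.0000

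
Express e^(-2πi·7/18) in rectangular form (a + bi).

ω_18^7 = e^(-2πi·7/18)
= cos(-2π·7/18) + i·sin(-2π·7/18)
= cos(-14π/18) + i·sin(-14π/18)

ω_18^7 = cos(-14π/18) + i·sin(-14π/18) = -0.7660-0.6428i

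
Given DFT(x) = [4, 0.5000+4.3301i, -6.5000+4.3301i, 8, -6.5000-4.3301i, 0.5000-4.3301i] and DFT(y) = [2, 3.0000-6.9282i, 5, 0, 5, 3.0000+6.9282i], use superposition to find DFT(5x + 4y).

By linearity: DFT(5x + 4y) = 5·DFT(x) + 4·DFT(y)
= 5·[4, 0.5000+4.3301i, -6.5000+4.3301i, 8, -6.5000-4.3301i, 0.5000-4.3301i] + 4·[2, 3.0000-6.9282i, 5, 0, 5, 3.0000+6.9282i]

Computing element-wise:
Z[0] = 5·(4) + 4·(2) = 28
Z[1] = 5·(0.5000+4.3301i) + 4·(3.0000-6.9282i) = 14.5000-6.0623i
Z[2] = 5·(-6.5000+4.3301i) + 4·(5) = -12.5000+21.6505i
Z[3] = 5·(8) + 4·(0) = 40
Z[4] = 5·(-6.5000-4.3301i) + 4·(5) = -12.5000-21.6505i
Z[5] = 5·(0.5000-4.3301i) + 4·(3.0000+6.9282i) = 14.5000+6.0623i

DFT(5x + 4y) = 5·X + 4·Y = [28, 14.5000-6.0623i, -12.5000+21.6505i, 40, -12.5000-21.6505i, 14.5000+6.0623i]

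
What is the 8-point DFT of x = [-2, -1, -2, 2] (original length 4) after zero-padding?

Original 4-point DFT: [-3, 3i, -5, -3i]
Zero-padded 8-point DFT provides frequency interpolation.

DFT_8([x, 0, ...]) = [-3, -4.1213+1.2929i, 3i, 0.1213-2.7071i, -5, 0.1213+2.7071i, -3i, -4.1213-1.2929i]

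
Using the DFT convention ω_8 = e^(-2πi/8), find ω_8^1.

ω_8^1 = e^(-2πi·1/8)
= cos(-2π·1/8) + i·sin(-2π·1/8)
= cos(-2π/8) + i·sin(-2π/8)

ω_8^1 = cos(-2π/8) + i·sin(-2π/8) = 0.7071-0.7071i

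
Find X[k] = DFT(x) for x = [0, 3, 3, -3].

X[k] = Σ(n=0 to 3) x[n] · ω_4^(nk)
where ω_4 = e^(-2πi/4)

Computing each X[k]:
X[0] = 3
X[1] = -3-6i
X[2] = 3
X[3] = -3+6i

X = [3, -3-6i, 3, -3+6i]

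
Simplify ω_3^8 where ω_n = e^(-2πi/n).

Since ω_3^3 = 1, powers reduce modulo 3.
8 mod 3 = 2
So ω_3^8 = ω_3^2 = e^(-2πi·2/3)

ω_3^8 = ω_3^2 = -0.5000+0.8660i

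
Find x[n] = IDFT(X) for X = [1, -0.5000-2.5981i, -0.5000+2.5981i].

x[n] = (1/3) Σ(k=0 to 2) X[k] · e^(2πikn/3)

Computing each x[n]:
x[0] = 0
x[1] = 2
x[2] = -1

x = [0, 2, -1]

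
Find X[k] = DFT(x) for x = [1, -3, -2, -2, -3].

X[k] = Σ(n=0 to 4) x[n] · ω_5^(nk)
where ω_5 = e^(-2πi/5)

Computing each X[k]:
X[0] = -9
X[1] = 2.3820
X[2] = 4.6180
X[3] = 4.6180
X[4] = 2.3820

X = [-9, 2.3820, 4.6180, 4.6180, 2.3820]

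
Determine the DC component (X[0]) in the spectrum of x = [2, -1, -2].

X[0] = Σ(n=0 to 2) x[n] · ω_3^0 = Σ x[n]
= (2) + (-1) + (-2)

X[0] = -1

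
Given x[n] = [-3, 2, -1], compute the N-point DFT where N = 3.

X[k] = Σ(n=0 to 2) x[n] · ω_3^(nk)
where ω_3 = e^(-2πi/3)

Computing each X[k]:
X[0] = -2
X[1] = -3.5000-2.5981i
X[2] = -3.5000+2.5981i

X = [-2, -3.5000-2.5981i, -3.5000+2.5981i]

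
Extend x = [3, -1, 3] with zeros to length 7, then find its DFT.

Original 3-point DFT: [5, 2.0000+3.4641i, 2.0000-3.4641i]
Zero-padded 7-point DFT provides frequency interpolation.

DFT_7([x, 0, ...]) = [5, 1.7089-2.1430i, 0.5196+2.2766i, 5.7714+2.7794i, 5.7714-2.7794i, 0.5196-2.2766i, 1.7089+2.1430i]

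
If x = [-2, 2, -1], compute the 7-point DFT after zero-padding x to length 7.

Original 3-point DFT: [-1, -2.5000-2.5981i, -2.5000+2.5981i]
Zero-padded 7-point DFT provides frequency interpolation.

DFT_7([x, 0, ...]) = [-1, -0.5305-0.5887i, -1.5441-2.3837i, -4.4254-1.6496i, -4.4254+1.6496i, -1.5441+2.3837i, -0.5305+0.5887i]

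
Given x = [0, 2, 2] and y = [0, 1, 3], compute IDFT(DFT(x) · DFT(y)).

(x ⊛ y)[n] = Σ(m=0 to 2) x[m] · y[(n-m) mod 3]

Computing each output sample:
(x ⊛ y)[0] = 8
(x ⊛ y)[1] = 6
(x ⊛ y)[2] = 2

x ⊛ y = [8, 6, 2]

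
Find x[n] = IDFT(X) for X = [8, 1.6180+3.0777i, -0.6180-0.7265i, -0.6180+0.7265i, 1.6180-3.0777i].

x[n] = (1/5) Σ(k=0 to 4) X[k] · e^(2πikn/5)

Computing each x[n]:
x[0] = 2
x[1] = 1
x[2] = 0
x[3] = 2
x[4] = 3

x = [2, 1, 0, 2, 3]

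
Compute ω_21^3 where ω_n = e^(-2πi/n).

ω_21^3 = e^(-2πi·3/21)
= cos(-2π·3/21) + i·sin(-2π·3/21)
= cos(-6π/21) + i·sin(-6π/21)

ω_21^3 = cos(-6π/21) + i·sin(-6π/21) = 0.6235-0.7818i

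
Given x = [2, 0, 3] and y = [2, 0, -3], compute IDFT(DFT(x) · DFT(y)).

(x ⊛ y)[n] = Σ(m=0 to 2) x[m] · y[(n-m) mod 3]

Computing each output sample:
(x ⊛ y)[0] = 4
(x ⊛ y)[1] = -9
(x ⊛ y)[2] = 0

x ⊛ y = [4, -9, 0]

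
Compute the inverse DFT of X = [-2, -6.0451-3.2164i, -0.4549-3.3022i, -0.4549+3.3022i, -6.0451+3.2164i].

x[n] = (1/5) Σ(k=0 to 4) X[k] · e^(2πikn/5)

Computing each x[n]:
x[0] = -3
x[1] = 1
x[2] = 1
x[3] = 2
x[4] = -3

x = [-3, 1, 1, 2, -3]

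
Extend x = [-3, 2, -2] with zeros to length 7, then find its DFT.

Original 3-point DFT: [-3, -3.0000-3.4641i, -3.0000+3.4641i]
Zero-padded 7-point DFT provides frequency interpolation.

DFT_7([x, 0, ...]) = [-3, -1.3080+0.3862i, -1.6431-2.8176i, -6.0489-2.4314i, -6.0489+2.4314i, -1.6431+2.8176i, -1.3080-0.3862i]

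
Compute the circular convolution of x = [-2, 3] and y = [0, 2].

(x ⊛ y)[n] = Σ(m=0 to 1) x[m] · y[(n-m) mod 2]

Computing each output sample:
(x ⊛ y)[0] = 6
(x ⊛ y)[1] = -4

x ⊛ y = [6, -4]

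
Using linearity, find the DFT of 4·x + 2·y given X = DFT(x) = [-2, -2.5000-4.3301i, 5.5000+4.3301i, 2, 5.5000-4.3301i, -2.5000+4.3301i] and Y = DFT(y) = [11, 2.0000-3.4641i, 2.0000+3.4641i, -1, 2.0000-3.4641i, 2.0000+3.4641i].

By linearity: DFT(4x + 2y) = 4·DFT(x) + 2·DFT(y)
= 4·[-2, -2.5000-4.3301i, 5.5000+4.3301i, 2, 5.5000-4.3301i, -2.5000+4.3301i] + 2·[11, 2.0000-3.4641i, 2.0000+3.4641i, -1, 2.0000-3.4641i, 2.0000+3.4641i]

Computing element-wise:
Z[0] = 4·(-2) + 2·(11) = 14
Z[1] = 4·(-2.5000-4.3301i) + 2·(2.0000-3.4641i) = -6.0000-24.2486i
Z[2] = 4·(5.5000+4.3301i) + 2·(2.0000+3.4641i) = 26.0000+24.2486i
Z[3] = 4·(2) + 2·(-1) = 6
Z[4] = 4·(5.5000-4.3301i) + 2·(2.0000-3.4641i) = 26.0000-24.2486i
Z[5] = 4·(-2.5000+4.3301i) + 2·(2.0000+3.4641i) = -6.0000+24.2486i

DFT(4x + 2y) = 4·X + 2·Y = [14, -6.0000-24.2486i, 26.0000+24.2486i, 6, 26.0000-24.2486i, -6.0000+24.2486i]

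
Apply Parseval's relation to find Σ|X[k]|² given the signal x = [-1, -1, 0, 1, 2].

Parseval: Σ|x[n]|² = (1/N)Σ|X[k]|², so Σ|X[k]|² = N·Σ|x[n]|² = 5·7.0000

Σ|X[k]|² = N·Σ|x[n]|² = 5·7.0000 = 35.0000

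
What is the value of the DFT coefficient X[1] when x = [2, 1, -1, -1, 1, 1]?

X[1] = Σ(n=0 to 5) x[n] · ω_6^(1n) where ω_6 = e^(-2πi/6)
= (2)·ω_6^0 + (1)·ω_6^1 + (-1)·ω_6^2 + (-1)·ω_6^3 + (1)·ω_6^4 + (1)·ω_6^5

X[1] = 4.0000+1.7321i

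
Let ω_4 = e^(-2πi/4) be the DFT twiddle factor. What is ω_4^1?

ω_4^1 = e^(-2πi·1/4)
= cos(-2π·1/4) + i·sin(-2π·1/4)
= cos(-2π/4) + i·sin(-2π/4)

ω_4^1 = cos(-2π/4) + i·sin(-2π/4) = -1i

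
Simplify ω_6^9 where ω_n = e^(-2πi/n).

Since ω_6^6 = 1, powers reduce modulo 6.
9 mod 6 = 3
So ω_6^9 = ω_6^3 = e^(-2πi·3/6)

ω_6^9 = ω_6^3 = -1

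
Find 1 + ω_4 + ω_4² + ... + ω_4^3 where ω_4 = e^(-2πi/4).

Sum of all nth roots of unity equals 0 for n > 1 (geometric series with r ≠ 1).

0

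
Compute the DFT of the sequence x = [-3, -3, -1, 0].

X[k] = Σ(n=0 to 3) x[n] · ω_4^(nk)
where ω_4 = e^(-2πi/4)

Computing each X[k]:
X[0] = -7
X[1] = -2+3i
X[2] = -1
X[3] = -2-3i

X = [-7, -2+3i, -1, -2-3i]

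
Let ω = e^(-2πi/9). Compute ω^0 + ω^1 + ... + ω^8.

Sum of all nth roots of unity equals 0 for n > 1 (geometric series with r ≠ 1).

0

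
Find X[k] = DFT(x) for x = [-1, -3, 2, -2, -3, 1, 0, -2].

X[k] = Σ(n=0 to 7) x[n] · ω_8^(nk)
where ω_8 = e^(-2πi/8)

Computing each X[k]:
X[0] = -8
X[1] = -0.8284+0.8284i
X[2] = -6-2i
X[3] = 4.8284+4.8284i
X[4] = 4
X[5] = 4.8284-4.8284i
X[6] = -6+2i
X[7] = -0.8284-0.8284i

X = [-8, -0.8284+0.8284i, -6-2i, 4.8284+4.8284i, 4, 4.8284-4.8284i, -6+2i, -0.8284-0.8284i]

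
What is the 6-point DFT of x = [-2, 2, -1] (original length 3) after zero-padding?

Original 3-point DFT: [-1, -2.5000-2.5981i, -2.5000+2.5981i]
Zero-padded 6-point DFT provides frequency interpolation.

DFT_6([x, 0, ...]) = [-1, -0.5000-0.8660i, -2.5000-2.5981i, -5, -2.5000+2.5981i, -0.5000+0.8660i]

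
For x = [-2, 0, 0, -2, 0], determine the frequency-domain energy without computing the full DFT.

Parseval: Σ|x[n]|² = (1/N)Σ|X[k]|², so Σ|X[k]|² = N·Σ|x[n]|² = 5·8.0000

Σ|X[k]|² = N·Σ|x[n]|² = 5·8.0000 = 40.0000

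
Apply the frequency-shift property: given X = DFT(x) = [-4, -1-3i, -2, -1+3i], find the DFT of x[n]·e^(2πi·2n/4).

Modulation property: DFT(ω_4^(-2n)·x[n]) = X[(k-2) mod 4], so circularly shift X by 2 positions.

X[k-2] = [-2, -1+3i, -4, -1-3i]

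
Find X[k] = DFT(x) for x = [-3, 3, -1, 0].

X[k] = Σ(n=0 to 3) x[n] · ω_4^(nk)
where ω_4 = e^(-2πi/4)

Computing each X[k]:
X[0] = -1
X[1] = -2-3i
X[2] = -7
X[3] = -2+3i

X = [-1, -2-3i, -7, -2+3i]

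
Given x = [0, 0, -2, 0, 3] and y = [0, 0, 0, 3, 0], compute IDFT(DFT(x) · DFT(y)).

(x ⊛ y)[n] = Σ(m=0 to 4) x[m] · y[(n-m) mod 5]

Computing each output sample:
(x ⊛ y)[0] = -6
(x ⊛ y)[1] = 0
(x ⊛ y)[2] = 9
(x ⊛ y)[3] = 0
(x ⊛ y)[4] = 0

x ⊛ y = [-6, 0, 9, 0, 0]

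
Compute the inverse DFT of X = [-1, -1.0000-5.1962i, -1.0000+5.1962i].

x[n] = (1/3) Σ(k=0 to 2) X[k] · e^(2πikn/3)

Computing each x[n]:
x[0] = -1
x[1] = 3
x[2] = -3

x = [-1, 3, -3]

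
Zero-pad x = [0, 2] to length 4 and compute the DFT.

Original 2-point DFT: [2, -2]
Zero-padded 4-point DFT provides frequency interpolation.

DFT_4([x, 0, ...]) = [2, -2i, -2, 2i]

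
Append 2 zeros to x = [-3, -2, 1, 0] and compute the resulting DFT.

Original 4-point DFT: [-4, -4+2i, 0, -4-2i]
Zero-padded 6-point DFT provides frequency interpolation.

DFT_6([x, 0, ...]) = [-4, -4.5000+0.8660i, -2.5000+2.5981i, 0, -2.5000-2.5981i, -4.5000-0.8660i]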